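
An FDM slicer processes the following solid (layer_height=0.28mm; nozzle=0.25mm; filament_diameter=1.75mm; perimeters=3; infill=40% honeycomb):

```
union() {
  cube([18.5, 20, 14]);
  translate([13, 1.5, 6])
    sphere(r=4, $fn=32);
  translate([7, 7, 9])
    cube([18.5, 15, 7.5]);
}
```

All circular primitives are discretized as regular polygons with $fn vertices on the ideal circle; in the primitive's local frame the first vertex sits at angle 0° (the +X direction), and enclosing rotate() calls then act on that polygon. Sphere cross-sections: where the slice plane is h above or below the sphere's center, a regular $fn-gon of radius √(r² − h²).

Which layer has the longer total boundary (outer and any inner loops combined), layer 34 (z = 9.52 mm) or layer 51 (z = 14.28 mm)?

Layer 34 (z = 9.52): the 18.5×20 cube contributes its full rectangle (perimeter 77.00 mm); the r=4 sphere at (13, 1.5) contributes a regular 32-gon of circumradius √(4²−3.52²) = 1.900 (perimeter = 2·32·1.900·sin(180°/32) = 11.92 mm); the 18.5×15 cube at (7, 7) contributes its full rectangle (perimeter 67.00 mm); Merging all regions: the regions partially overlap (shared area 160.15 mm²), so the edge portions inside another operand are dropped and the merged outline is re-measured after clipping — boundary = 95.18 mm. So its perimeter = 95.18 mm. Layer 51 (z = 14.28): the cube does not reach this height (z outside [0, 14]); the sphere at (13, 1.5) is absent (|z−center|=8.280 > r=4); the cube at (7, 7) is present — its section is the full 18.5×15 rectangle (perimeter 67.00 mm); Merging all regions: only the 18.5×15 cube at (7, 7) is present, so the union is just that shape — boundary = 67.00 mm. So its perimeter = 67.00 mm. Layer 34 is larger (95.18 vs 67.00 mm).

layer 34 (z = 9.52 mm)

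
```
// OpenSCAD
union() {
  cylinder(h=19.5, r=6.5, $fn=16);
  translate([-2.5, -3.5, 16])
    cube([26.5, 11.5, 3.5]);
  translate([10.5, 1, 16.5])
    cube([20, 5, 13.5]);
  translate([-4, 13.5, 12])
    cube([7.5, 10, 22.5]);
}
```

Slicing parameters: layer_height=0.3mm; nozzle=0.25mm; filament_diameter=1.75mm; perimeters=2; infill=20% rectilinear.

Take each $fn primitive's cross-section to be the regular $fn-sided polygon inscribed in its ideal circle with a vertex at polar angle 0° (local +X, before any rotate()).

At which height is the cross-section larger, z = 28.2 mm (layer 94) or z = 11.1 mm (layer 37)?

Layer 94 (z = 28.2): the cylinder is not intersected at this z (z outside [0, 19.5]); the cube at (-2.5, -3.5) is absent (z outside [16, 19.5]); the cube at (10.5, 1) is present — its section is the full 20×5 rectangle (area 100.00 mm²); the cube at (-4, 13.5) is present — its section is the full 7.5×10 rectangle (area 75.00 mm²); Combining (union): the 2 present regions are separate (no shared area or edge), so areas and boundary lengths simply add and each stays a separate island — area = 175.00 mm². So its area = 175.00 mm². Layer 37 (z = 11.1): the r=6.5 cylinder contributes a regular 16-gon of circumradius 6.5 (area = (16/2)·6.500²·sin(360°/16) = 129.35 mm²); the cube at (-2.5, -3.5) is not intersected at this z (z outside [16, 19.5]); the cube at (10.5, 1) is absent (z outside [16.5, 30]); the cube at (-4, 13.5) is absent (z outside [12, 34.5]); Taking the union: only the r=6.5 cylinder is present, so the union is just that shape — area = 129.35 mm². So its area = 129.35 mm². Layer 94 is larger (175.00 vs 129.35 mm²).

layer 94 (z = 28.2 mm)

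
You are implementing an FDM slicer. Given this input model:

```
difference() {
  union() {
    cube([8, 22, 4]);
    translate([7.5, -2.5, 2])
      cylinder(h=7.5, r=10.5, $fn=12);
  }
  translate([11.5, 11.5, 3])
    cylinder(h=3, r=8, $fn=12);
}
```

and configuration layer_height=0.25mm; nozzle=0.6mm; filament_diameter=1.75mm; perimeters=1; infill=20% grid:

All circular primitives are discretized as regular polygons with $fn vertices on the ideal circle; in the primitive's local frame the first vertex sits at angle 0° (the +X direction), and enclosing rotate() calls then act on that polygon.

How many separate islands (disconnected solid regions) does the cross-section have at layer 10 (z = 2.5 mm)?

1

At z = 2.5 mm: the cube is present — its section is the full 8×22 rectangle; the r=10.5 cylinder at (7.5, -2.5) contributes a regular 12-gon of circumradius 10.5; Taking the union: the regions partially overlap (shared area 54.58 mm²), so overlapping operands fuse into one piece — 1 connected region; the cylinder at (11.5, 11.5) is absent (z outside [3, 6]); Subtracting the remaining from the first: none of the subtracted shapes is present at this height, so the result so far is unchanged — 1 connected region. Overall, the cross-section is a single solid region. Island count = 1.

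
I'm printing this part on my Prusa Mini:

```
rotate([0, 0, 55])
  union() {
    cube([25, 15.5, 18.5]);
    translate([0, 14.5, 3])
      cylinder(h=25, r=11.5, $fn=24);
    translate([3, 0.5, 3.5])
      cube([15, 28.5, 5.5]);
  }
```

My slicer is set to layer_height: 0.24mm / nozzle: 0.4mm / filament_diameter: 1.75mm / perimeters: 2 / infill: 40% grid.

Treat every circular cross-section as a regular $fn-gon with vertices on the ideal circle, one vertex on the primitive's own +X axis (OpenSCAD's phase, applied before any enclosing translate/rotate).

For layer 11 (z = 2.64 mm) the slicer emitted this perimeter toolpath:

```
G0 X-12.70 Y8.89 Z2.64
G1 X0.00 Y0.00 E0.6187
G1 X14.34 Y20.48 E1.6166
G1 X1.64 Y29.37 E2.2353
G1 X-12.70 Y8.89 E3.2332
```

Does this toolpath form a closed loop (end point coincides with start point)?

yes

Start point (G0): (-12.70, 8.89). End point (last G1): the path returns to the start — closed.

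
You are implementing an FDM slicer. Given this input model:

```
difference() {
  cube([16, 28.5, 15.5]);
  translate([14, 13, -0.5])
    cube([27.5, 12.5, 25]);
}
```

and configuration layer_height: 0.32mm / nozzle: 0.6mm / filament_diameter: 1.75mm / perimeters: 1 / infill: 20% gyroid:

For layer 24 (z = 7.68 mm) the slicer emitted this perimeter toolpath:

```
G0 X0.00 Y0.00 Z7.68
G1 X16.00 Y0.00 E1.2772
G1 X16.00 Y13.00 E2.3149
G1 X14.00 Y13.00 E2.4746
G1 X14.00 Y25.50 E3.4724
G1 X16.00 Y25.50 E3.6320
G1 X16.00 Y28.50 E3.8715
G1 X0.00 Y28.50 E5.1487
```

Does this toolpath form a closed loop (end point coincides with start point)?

no

Start point (G0): (0.00, 0.00). End point (last G1): the path does not return to the start — open.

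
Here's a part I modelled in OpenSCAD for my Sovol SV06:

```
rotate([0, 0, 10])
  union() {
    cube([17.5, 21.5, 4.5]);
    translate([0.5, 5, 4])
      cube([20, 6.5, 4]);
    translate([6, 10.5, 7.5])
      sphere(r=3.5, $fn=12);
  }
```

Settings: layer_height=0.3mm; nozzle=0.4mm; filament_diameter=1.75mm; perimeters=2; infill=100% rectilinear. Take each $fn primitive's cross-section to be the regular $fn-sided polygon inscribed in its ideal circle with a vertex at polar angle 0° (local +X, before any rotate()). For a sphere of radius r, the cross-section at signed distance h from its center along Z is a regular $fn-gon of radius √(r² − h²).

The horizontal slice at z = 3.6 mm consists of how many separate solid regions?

1

At z = 3.6 mm: the 17.5×21.5 cube contributes its full rectangle; the cube at (0.5, 5) is absent (z outside [4, 8]); the sphere at (6, 10.5) does not reach this height (|z−center|=3.900 > r=3.5); Combining (union): only the 17.5×21.5 cube is present, so the union is just that shape — 1 connected region; (whole slice rotated 10° about Z — lengths, areas and connectivity unchanged). The result has 1 disconnected region.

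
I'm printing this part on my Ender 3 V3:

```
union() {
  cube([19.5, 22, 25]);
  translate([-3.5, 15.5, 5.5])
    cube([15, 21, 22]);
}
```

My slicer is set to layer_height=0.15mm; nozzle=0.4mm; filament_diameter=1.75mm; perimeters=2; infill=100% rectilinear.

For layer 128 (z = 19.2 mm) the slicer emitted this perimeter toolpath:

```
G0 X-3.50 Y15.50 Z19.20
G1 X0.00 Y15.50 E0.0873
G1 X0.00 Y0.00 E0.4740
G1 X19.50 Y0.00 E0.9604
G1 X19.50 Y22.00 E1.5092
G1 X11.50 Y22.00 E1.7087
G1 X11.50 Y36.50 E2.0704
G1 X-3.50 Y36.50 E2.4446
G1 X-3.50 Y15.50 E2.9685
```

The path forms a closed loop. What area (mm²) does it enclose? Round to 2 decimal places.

669.25 mm²

Apply the shoelace formula to the sequence of (X, Y) vertices; enclosed area = 669.25 mm².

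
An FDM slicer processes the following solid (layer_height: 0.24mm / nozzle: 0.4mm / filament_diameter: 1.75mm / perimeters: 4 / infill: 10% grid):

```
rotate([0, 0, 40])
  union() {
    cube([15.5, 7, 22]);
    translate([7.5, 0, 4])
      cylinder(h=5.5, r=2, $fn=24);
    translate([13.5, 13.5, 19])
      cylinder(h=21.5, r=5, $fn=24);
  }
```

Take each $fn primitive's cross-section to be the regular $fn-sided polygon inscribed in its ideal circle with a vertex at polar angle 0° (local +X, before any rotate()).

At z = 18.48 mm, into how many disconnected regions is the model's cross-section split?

At z = 18.48 mm: the 15.5×7 cube contributes its full rectangle; the cylinder at (7.5, 0) is not intersected at this z (z outside [4, 9.5]); the cylinder at (13.5, 13.5) does not reach this height (z outside [19, 40.5]); Combining (union): only the 15.5×7 cube is present, so the union is just that shape — 1 connected region; (whole slice rotated 40° about Z — lengths, areas and connectivity unchanged). The result has 1 disconnected region.

1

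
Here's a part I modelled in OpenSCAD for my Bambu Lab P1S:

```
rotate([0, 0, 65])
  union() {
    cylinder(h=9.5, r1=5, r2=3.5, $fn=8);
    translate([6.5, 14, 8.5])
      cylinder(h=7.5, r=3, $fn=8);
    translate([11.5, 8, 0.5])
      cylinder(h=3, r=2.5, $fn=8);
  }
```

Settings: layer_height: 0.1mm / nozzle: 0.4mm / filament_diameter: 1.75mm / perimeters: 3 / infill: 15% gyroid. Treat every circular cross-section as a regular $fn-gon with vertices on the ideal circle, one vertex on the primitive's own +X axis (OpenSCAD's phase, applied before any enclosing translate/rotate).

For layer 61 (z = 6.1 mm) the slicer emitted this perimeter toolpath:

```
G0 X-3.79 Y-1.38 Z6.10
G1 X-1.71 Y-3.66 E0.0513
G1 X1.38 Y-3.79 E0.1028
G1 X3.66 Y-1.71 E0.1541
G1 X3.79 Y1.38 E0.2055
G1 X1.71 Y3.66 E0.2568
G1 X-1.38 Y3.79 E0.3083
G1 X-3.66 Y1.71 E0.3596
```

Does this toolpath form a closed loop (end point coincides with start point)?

no

Start point (G0): (-3.79, -1.38). End point (last G1): the path does not return to the start — open.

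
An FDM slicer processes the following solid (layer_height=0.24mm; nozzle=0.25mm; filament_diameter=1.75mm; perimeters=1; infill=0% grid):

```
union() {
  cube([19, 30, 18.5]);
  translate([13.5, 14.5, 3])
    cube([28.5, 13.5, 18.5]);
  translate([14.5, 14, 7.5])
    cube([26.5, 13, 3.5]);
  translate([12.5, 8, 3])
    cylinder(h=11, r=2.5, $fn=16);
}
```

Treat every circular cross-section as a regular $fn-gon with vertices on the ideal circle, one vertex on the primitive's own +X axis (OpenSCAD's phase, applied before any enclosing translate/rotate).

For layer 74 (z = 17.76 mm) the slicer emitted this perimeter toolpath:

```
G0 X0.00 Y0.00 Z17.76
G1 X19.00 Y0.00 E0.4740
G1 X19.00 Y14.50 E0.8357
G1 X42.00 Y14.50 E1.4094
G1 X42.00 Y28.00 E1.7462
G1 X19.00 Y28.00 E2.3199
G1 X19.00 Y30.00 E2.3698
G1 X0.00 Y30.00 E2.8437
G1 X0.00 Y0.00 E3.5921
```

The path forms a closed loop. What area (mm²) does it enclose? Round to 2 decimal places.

880.50 mm²

Apply the shoelace formula to the sequence of (X, Y) vertices; enclosed area = 880.50 mm².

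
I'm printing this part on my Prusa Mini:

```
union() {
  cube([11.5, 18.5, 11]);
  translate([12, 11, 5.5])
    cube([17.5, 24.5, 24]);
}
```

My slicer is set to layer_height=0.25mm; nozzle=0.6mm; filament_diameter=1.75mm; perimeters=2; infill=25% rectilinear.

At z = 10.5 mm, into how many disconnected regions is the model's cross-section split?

At z = 10.5 mm: the cube is present — its section is the full 11.5×18.5 rectangle; the cube at (12, 11) is present — its section is the full 17.5×24.5 rectangle; Combining (union): the 2 present regions are separate (no shared area or edge), so areas and boundary lengths simply add and each stays a separate island — 2 connected regions. The result has 2 disconnected regions.

2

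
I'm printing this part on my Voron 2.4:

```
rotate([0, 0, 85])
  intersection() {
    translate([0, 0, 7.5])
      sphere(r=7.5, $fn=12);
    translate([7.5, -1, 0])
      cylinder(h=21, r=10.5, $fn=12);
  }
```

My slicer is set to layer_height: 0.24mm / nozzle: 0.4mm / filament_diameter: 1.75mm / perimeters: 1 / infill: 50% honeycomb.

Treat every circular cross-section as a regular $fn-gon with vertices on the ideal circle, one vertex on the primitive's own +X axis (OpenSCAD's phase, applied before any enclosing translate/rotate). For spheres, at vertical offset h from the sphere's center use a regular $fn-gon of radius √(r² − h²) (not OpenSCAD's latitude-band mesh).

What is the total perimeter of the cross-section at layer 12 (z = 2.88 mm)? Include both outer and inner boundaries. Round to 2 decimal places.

32.51 mm

At z = 2.88 mm: the sphere: section is a regular 12-gon, circumradius = √(r²−h²) = √(7.5²−4.62²) = 5.908 (perimeter = 2·12·5.908·sin(180°/12) = 36.70 mm); the cylinder at (7.5, -1): section is a regular 12-gon, circumradius r=10.5 (perimeter = 2·12·10.500·sin(180°/12) = 65.22 mm); Taking the intersection: the r=10.5 cylinder at (7.5, -1) partially overlaps the r=7.5 sphere; clipping to the common part keeps 76.77 mm² — boundary = 32.51 mm; (rotated 85° about Z; rotation is an isometry so areas/perimeters/island counts are preserved). Overall, the cross-section is a single solid region. Total boundary length (outer) = 32.51 mm.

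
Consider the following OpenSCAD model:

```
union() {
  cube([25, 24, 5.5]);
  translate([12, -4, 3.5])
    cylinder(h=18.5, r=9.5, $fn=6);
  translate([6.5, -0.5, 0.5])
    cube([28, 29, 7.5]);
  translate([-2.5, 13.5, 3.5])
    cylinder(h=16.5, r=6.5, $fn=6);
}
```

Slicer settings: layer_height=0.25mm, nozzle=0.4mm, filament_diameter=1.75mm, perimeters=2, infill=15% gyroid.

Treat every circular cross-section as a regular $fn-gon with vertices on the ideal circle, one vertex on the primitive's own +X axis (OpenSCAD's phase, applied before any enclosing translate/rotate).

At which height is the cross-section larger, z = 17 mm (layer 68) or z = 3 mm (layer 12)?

Layer 68 (z = 17): the cube does not reach this height (z outside [0, 5.5]); the cylinder at (12, -4): section is a regular 6-gon, circumradius r=9.5 (area = (6/2)·9.500²·sin(360°/6) = 234.48 mm²); the cube at (6.5, -0.5) does not reach this height (z outside [0.5, 8]); the cylinder at (-2.5, 13.5): section is a regular 6-gon, circumradius r=6.5 (area = (6/2)·6.500²·sin(360°/6) = 109.77 mm²); Merging all regions: the 2 present regions are separate (no shared area or edge), so areas and boundary lengths simply add and each stays a separate island — area = 344.25 mm². So its area = 344.25 mm². Layer 12 (z = 3): the cube is present — its section is the full 25×24 rectangle (area 600.00 mm²); the cylinder at (12, -4) does not reach this height (z outside [3.5, 22]); the 28×29 cube at (6.5, -0.5) contributes its full rectangle (area 812.00 mm²); the cylinder at (-2.5, 13.5) is absent (z outside [3.5, 20]); Merging all regions: the regions partially overlap — summed areas 1412.00 mm² minus the doubly-counted overlap 444.00 mm² gives 968.00 mm² — area = 968.00 mm². So its area = 968.00 mm². Layer 12 is larger (968.00 vs 344.25 mm²).

layer 12 (z = 3 mm)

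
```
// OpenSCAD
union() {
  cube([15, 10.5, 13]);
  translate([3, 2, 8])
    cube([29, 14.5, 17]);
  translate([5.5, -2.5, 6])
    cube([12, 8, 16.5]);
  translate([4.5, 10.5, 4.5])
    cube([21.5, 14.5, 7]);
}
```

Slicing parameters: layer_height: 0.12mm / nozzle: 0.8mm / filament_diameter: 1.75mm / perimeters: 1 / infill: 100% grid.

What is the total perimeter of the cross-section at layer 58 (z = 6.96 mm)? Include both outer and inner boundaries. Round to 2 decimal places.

At z = 6.96 mm: the cube is present — its section is the full 15×10.5 rectangle (perimeter 51.00 mm); the cube at (3, 2) does not reach this height (z outside [8, 25]); the 12×8 cube at (5.5, -2.5) contributes its full rectangle (perimeter 40.00 mm); the 21.5×14.5 cube at (4.5, 10.5) contributes its full rectangle (perimeter 72.00 mm); Merging all regions: the regions partially overlap (shared area 52.25 mm²), so the edge portions inside another operand are dropped and the merged outline is re-measured after clipping — boundary = 112.00 mm. Overall, the cross-section is a single solid region. Total boundary length (outer) = 112.00 mm.

112.00 mm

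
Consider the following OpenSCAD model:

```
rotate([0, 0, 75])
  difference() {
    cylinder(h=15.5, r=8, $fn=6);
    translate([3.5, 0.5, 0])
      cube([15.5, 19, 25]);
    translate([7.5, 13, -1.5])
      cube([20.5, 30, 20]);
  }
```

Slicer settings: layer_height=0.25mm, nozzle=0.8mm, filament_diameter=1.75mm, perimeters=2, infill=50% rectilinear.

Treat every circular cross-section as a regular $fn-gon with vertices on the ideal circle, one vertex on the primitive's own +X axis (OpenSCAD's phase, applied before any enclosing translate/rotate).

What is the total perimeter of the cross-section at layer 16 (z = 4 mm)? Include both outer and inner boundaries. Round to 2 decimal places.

50.72 mm

At z = 4 mm: the r=8 cylinder gives a regular 6-gon of circumradius 8 (constant along its height) (perimeter = 2·6·8.000·sin(180°/6) = 48.00 mm); the cube at (3.5, 0.5) is present — its section is the full 15.5×19 rectangle (perimeter 69.00 mm); the 20.5×30 cube at (7.5, 13) contributes its full rectangle (perimeter 101.00 mm); Taking the first minus the rest: starting from the r=8 cylinder, the 15.5×19 cube at (3.5, 0.5) partially overlaps it — only the 15.14 mm² overlap (of its 294.50 mm²) is removed, clipping the outline; the 20.5×30 cube at (7.5, 13) misses the remaining region (no effect) — boundary = 50.72 mm; (whole slice rotated 75° about Z — lengths, areas and connectivity unchanged). Overall, the cross-section is a single solid region. Total boundary length (outer) = 50.72 mm.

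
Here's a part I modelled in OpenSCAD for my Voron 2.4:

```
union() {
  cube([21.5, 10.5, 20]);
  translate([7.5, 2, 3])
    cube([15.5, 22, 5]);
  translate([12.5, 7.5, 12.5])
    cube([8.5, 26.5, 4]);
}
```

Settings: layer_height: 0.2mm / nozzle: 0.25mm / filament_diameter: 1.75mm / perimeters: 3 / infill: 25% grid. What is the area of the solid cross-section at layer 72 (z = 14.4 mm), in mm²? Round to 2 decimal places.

425.50 mm²

At z = 14.4 mm: the cube is present — its section is the full 21.5×10.5 rectangle (area 225.75 mm²); the cube at (7.5, 2) is absent (z outside [3, 8]); the cube at (12.5, 7.5) (footprint 8.5×26.5) is included at this height (area 225.25 mm²); Combining (union): the regions partially overlap — summed areas 451.00 mm² minus the doubly-counted overlap 25.50 mm² gives 425.50 mm² — area = 425.50 mm². Overall, the cross-section is a single solid region. Net area = 425.50 mm².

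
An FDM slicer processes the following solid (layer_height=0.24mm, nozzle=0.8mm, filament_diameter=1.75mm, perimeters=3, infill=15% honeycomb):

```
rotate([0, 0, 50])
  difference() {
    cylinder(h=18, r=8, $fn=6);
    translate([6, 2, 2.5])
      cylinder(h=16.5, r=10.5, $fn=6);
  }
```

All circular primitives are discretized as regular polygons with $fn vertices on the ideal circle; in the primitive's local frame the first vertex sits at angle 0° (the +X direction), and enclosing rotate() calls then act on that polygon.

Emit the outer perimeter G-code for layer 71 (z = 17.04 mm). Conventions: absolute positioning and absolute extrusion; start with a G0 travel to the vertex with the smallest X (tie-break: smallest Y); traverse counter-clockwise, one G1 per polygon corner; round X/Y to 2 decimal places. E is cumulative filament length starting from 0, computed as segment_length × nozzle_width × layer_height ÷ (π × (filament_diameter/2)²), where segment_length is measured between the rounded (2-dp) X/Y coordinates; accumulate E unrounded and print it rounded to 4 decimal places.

At z = 17.04 mm: the cylinder: section is a regular 6-gon, circumradius r=8; the r=10.5 cylinder at (6, 2) contributes a regular 6-gon of circumradius 10.5; Subtracting the remaining from the first: starting from the r=8 cylinder, the r=10.5 cylinder at (6, 2) partially overlaps it — only the 115.47 mm² overlap (of its 286.44 mm²) is removed, clipping the outline — 1 connected region; (whole slice rotated 50° about Z — lengths, areas and connectivity unchanged). The outline is a single polygon with 6 vertices. Extrusion per mm of travel: 0.8 × 0.24 / (π × 0.875²) = 0.079824. Accumulating E over each segment gives final E = 3.1141.

G0 X-7.88 Y1.39 Z17.04
G1 X-5.14 Y-6.13 E0.6389
G1 X2.74 Y-7.52 E1.2776
G1 X5.73 Y-3.95 E1.6493
G1 X-4.42 Y-2.16 E2.4720
G1 X-6.37 Y3.19 E2.9266
G1 X-7.88 Y1.39 E3.1141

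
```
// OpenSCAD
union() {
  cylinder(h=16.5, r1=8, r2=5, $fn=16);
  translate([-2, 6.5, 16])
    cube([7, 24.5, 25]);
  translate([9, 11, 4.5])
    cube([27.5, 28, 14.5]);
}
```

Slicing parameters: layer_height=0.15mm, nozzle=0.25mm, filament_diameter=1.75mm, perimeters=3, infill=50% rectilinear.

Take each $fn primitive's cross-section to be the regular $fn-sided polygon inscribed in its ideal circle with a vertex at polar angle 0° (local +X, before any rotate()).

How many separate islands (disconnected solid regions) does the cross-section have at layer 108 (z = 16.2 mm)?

At z = 16.2 mm: the cone (r1=8→r2=5) has section circumradius 5.055 here — a regular 16-gon; the cube at (-2, 6.5) (footprint 7×24.5) is included at this height; the 27.5×28 cube at (9, 11) contributes its full rectangle; Combining (union): the 3 present regions are separate (no shared area or edge), so areas and boundary lengths simply add and each stays a separate island — 3 connected regions. Overall, the cross-section has 3 separate islands. Island count = 3.

3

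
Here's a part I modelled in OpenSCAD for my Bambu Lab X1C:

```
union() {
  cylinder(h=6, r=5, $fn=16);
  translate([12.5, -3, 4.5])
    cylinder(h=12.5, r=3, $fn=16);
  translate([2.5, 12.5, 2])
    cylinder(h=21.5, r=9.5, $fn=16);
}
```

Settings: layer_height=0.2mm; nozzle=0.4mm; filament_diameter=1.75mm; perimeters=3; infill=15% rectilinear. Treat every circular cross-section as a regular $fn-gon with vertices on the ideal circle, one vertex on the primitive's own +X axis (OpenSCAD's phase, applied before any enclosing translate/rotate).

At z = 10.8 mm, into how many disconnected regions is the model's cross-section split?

At z = 10.8 mm: the cylinder is absent (z outside [0, 6]); the r=3 cylinder at (12.5, -3) gives a regular 16-gon of circumradius 3 (constant along its height); the r=9.5 cylinder at (2.5, 12.5) contributes a regular 16-gon of circumradius 9.5; Merging all regions: the 2 present regions are separate (no shared area or edge), so areas and boundary lengths simply add and each stays a separate island — 2 connected regions. The result has 2 disconnected regions.

2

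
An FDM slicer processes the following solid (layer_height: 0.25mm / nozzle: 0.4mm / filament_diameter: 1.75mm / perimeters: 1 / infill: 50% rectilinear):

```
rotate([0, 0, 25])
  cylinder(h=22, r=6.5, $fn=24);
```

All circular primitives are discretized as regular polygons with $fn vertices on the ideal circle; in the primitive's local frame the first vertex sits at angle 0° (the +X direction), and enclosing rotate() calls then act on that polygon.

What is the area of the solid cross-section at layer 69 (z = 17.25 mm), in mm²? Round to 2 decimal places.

At z = 17.25 mm: the r=6.5 cylinder contributes a regular 24-gon of circumradius 6.5 (area = (24/2)·6.500²·sin(360°/24) = 131.22 mm²); (whole slice rotated 25° about Z — lengths, areas and connectivity unchanged). Overall, the cross-section is a single solid region. Net area = 131.22 mm².

131.22 mm²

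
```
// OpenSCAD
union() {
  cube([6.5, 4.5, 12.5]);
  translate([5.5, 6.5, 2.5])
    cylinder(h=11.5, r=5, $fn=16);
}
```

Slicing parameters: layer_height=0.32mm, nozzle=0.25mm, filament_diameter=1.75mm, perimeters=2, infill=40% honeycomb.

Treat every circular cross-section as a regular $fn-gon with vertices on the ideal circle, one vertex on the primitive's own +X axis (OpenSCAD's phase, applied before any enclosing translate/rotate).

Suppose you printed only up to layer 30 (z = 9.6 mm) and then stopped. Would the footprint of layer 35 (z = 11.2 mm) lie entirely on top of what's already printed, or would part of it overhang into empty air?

entirely on top

Compare the two slices. At z = 9.6: the cube is present — its section is the full 6.5×4.5 rectangle (area 29.25 mm²); the cylinder at (5.5, 6.5): section is a regular 16-gon, circumradius r=5 (area = (16/2)·5.000²·sin(360°/16) = 76.54 mm²); Combining (union): the regions partially overlap — summed areas 105.79 mm² minus the doubly-counted overlap 12.43 mm² gives 93.35 mm² — area = 93.35 mm². At z = 11.2: the cube (footprint 6.5×4.5) is included at this height (area 29.25 mm²); the r=5 cylinder at (5.5, 6.5) gives a regular 16-gon of circumradius 5 (constant along its height) (area = (16/2)·5.000²·sin(360°/16) = 76.54 mm²); Merging all regions: the regions partially overlap — summed areas 105.79 mm² minus the doubly-counted overlap 12.43 mm² gives 93.35 mm² — area = 93.35 mm². Checking containment: the cross-section at z = 11.2 is a subset of the cross-section at z = 9.6.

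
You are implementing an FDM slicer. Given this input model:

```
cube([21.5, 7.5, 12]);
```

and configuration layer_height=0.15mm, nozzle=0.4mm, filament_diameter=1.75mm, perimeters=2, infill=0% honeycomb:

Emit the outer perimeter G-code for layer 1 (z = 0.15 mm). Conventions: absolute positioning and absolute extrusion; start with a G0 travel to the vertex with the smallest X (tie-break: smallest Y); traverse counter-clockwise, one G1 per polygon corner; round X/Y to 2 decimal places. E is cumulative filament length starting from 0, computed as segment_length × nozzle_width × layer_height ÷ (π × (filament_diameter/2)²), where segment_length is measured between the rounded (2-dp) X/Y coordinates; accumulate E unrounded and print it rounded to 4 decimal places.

At z = 0.15 mm: the cube is present — its section is the full 21.5×7.5 rectangle. The outline is a single polygon with 4 vertices. Extrusion per mm of travel: 0.4 × 0.15 / (π × 0.875²) = 0.024945. Accumulating E over each segment gives final E = 1.4468.

G0 X0.00 Y0.00 Z0.15
G1 X21.50 Y0.00 E0.5363
G1 X21.50 Y7.50 E0.7234
G1 X0.00 Y7.50 E1.2597
G1 X0.00 Y0.00 E1.4468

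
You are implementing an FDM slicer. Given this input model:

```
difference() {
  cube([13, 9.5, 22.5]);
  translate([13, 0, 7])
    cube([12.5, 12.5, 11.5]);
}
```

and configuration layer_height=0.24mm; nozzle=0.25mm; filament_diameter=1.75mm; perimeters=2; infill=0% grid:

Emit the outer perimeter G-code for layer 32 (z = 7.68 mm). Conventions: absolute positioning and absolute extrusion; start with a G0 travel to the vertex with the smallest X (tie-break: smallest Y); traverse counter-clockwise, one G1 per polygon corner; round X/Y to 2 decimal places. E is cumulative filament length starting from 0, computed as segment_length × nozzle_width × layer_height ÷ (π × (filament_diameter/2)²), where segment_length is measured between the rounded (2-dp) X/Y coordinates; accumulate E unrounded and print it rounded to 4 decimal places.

At z = 7.68 mm: the cube (footprint 13×9.5) is included at this height; the cube at (13, 0) (footprint 12.5×12.5) is included at this height; After the difference (first − rest): starting from the 13×9.5 cube, the 12.5×12.5 cube at (13, 0) misses the remaining region (no effect) — 1 connected region. The outline is a single polygon with 4 vertices. Extrusion per mm of travel: 0.25 × 0.24 / (π × 0.875²) = 0.024945. Accumulating E over each segment gives final E = 1.1225.

G0 X0.00 Y0.00 Z7.68
G1 X13.00 Y0.00 E0.3243
G1 X13.00 Y9.50 E0.5613
G1 X0.00 Y9.50 E0.8856
G1 X0.00 Y0.00 E1.1225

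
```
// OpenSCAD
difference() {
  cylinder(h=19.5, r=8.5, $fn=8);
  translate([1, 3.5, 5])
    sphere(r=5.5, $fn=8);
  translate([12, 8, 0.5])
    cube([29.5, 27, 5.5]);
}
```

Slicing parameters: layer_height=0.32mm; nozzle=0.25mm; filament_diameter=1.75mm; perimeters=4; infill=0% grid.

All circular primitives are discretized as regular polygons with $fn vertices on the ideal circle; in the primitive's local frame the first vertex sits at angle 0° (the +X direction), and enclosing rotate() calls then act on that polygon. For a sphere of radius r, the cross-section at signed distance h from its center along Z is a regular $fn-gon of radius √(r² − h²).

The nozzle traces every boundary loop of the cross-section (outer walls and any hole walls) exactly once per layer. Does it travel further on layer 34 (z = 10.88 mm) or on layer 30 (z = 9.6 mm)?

layer 30 (z = 9.6 mm)

Layer 34 (z = 10.88): the r=8.5 cylinder gives a regular 8-gon of circumradius 8.5 (constant along its height) (perimeter = 2·8·8.500·sin(180°/8) = 52.04 mm); the sphere at (1, 3.5) is not intersected at this z (|z−center|=5.880 > r=5.5); the cube at (12, 8) is absent (z outside [0.5, 6]); Taking the first minus the rest: none of the subtracted shapes is present at this height, so the r=8.5 cylinder is unchanged — boundary = 52.04 mm. So its perimeter = 52.04 mm. Layer 30 (z = 9.6): the cylinder: section is a regular 8-gon, circumradius r=8.5 (perimeter = 2·8·8.500·sin(180°/8) = 52.04 mm); the r=5.5 sphere at (1, 3.5) contributes a regular 8-gon of circumradius √(5.5²−4.6²) = 3.015 (perimeter = 2·8·3.015·sin(180°/8) = 18.46 mm); the cube at (12, 8) is not intersected at this z (z outside [0.5, 6]); Taking the first minus the rest: starting from the r=8.5 cylinder, the r=5.5 sphere at (1, 3.5) lies wholly inside it (removes its full 25.71 mm² and its 18.46 mm outline becomes a hole wall) — boundary (outer + 1 inner loop) = 70.51 mm. So its perimeter = 70.51 mm. Layer 30 is larger (70.51 vs 52.04 mm).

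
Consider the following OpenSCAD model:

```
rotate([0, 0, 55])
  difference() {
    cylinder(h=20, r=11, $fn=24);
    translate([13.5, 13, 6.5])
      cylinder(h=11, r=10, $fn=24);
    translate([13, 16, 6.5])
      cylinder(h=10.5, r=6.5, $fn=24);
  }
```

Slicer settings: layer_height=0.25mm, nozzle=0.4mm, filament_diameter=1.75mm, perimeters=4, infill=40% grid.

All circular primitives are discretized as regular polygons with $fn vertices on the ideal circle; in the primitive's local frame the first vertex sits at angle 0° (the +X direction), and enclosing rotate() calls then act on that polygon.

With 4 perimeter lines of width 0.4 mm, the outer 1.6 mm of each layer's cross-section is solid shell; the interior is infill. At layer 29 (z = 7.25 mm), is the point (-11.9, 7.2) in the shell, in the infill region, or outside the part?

At z = 7.25 mm: the cylinder: section is a regular 24-gon, circumradius r=11; the r=10 cylinder at (13.5, 13) gives a regular 24-gon of circumradius 10 (constant along its height); the cylinder at (13, 16): section is a regular 24-gon, circumradius r=6.5; Taking the first minus the rest: starting from the r=11 cylinder, the r=10 cylinder at (13.5, 13) partially overlaps it — only the 13.20 mm² overlap (of its 310.58 mm²) is removed, clipping the outline; the r=6.5 cylinder at (13, 16) misses the remaining region (no effect) — 1 connected region; (whole slice rotated 55° about Z — lengths, areas and connectivity unchanged). Overall, the cross-section is a single solid region. Undo the 55° rotation: the query point maps to (-0.928, 13.878) in the un-rotated model frame. The nearest boundary edge runs (-2.85, 10.63)→(0.00, 11.00); distance from the point to it = 2.97 mm. The point is not inside any of the regions above, so it lies outside the cross-section (2.97 mm from the nearest boundary).

outside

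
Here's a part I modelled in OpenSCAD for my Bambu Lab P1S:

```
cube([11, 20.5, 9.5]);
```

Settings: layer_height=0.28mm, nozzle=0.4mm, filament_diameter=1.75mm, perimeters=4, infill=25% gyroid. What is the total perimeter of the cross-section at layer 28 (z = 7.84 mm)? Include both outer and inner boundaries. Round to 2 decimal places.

63.00 mm

At z = 7.84 mm: the cube is present — its section is the full 11×20.5 rectangle (perimeter 63.00 mm). Overall, the cross-section is a single solid region. Total boundary length (outer) = 63.00 mm.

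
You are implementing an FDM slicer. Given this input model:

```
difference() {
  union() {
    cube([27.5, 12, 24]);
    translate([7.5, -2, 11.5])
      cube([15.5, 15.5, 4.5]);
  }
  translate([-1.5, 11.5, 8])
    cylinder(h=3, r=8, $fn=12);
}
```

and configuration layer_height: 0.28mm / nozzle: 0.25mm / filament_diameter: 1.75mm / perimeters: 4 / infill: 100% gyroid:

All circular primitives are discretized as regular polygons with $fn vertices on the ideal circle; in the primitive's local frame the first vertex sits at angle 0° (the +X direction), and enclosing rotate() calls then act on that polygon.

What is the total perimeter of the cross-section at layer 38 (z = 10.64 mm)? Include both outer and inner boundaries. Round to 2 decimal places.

75.92 mm

At z = 10.64 mm: the cube is present — its section is the full 27.5×12 rectangle (perimeter 79.00 mm); the cube at (7.5, -2) is not intersected at this z (z outside [11.5, 16]); Merging all regions: only the 27.5×12 cube is present, so the union is just that shape — boundary = 79.00 mm; the r=8 cylinder at (-1.5, 11.5) gives a regular 12-gon of circumradius 8 (constant along its height) (perimeter = 2·12·8.000·sin(180°/12) = 49.69 mm); After the difference (first − rest): starting from that combined region, the r=8 cylinder at (-1.5, 11.5) partially overlaps it — only the 39.52 mm² overlap (of its 192.00 mm²) is removed, clipping the outline — boundary = 75.92 mm. Overall, the cross-section is a single solid region. Total boundary length (outer) = 75.92 mm.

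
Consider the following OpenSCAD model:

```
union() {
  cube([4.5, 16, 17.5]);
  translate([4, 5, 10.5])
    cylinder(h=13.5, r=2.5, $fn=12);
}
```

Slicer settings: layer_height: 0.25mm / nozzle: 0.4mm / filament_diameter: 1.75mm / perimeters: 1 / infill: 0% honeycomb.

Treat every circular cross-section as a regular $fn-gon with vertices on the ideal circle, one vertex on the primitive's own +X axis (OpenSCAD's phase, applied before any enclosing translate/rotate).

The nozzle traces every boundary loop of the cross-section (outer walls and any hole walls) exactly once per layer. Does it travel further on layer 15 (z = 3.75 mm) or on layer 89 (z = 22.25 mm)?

Layer 15 (z = 3.75): the 4.5×16 cube contributes its full rectangle (perimeter 41.00 mm); the cylinder at (4, 5) does not reach this height (z outside [10.5, 24]); Combining (union): only the 4.5×16 cube is present, so the union is just that shape — boundary = 41.00 mm. So its perimeter = 41.00 mm. Layer 89 (z = 22.25): the cube does not reach this height (z outside [0, 17.5]); the r=2.5 cylinder at (4, 5) gives a regular 12-gon of circumradius 2.5 (constant along its height) (perimeter = 2·12·2.500·sin(180°/12) = 15.53 mm); Combining (union): only the r=2.5 cylinder at (4, 5) is present, so the union is just that shape — boundary = 15.53 mm. So its perimeter = 15.53 mm. Layer 15 is larger (41.00 vs 15.53 mm).

layer 15 (z = 3.75 mm)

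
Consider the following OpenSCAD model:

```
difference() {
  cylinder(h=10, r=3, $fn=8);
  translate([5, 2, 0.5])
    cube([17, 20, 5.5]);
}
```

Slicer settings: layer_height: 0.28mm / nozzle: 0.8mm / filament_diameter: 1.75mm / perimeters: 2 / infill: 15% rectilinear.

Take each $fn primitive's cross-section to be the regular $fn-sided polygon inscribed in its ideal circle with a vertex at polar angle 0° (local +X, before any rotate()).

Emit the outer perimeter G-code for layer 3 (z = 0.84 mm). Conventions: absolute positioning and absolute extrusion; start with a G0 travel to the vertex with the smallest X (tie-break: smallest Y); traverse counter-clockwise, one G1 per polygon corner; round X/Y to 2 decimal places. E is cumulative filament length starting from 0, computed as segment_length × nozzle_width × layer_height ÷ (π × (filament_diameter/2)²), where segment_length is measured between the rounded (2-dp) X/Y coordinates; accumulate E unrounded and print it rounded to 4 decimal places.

G0 X-3.00 Y0.00 Z0.84
G1 X-2.12 Y-2.12 E0.2138
G1 X0.00 Y-3.00 E0.4275
G1 X2.12 Y-2.12 E0.6413
G1 X3.00 Y0.00 E0.8551
G1 X2.12 Y2.12 E1.0688
G1 X0.00 Y3.00 E1.2826
G1 X-2.12 Y2.12 E1.4964
G1 X-3.00 Y0.00 E1.7101

At z = 0.84 mm: the cylinder: section is a regular 8-gon, circumradius r=3; the 17×20 cube at (5, 2) contributes its full rectangle; Taking the first minus the rest: starting from the r=3 cylinder, the 17×20 cube at (5, 2) misses the remaining region (no effect) — 1 connected region. The outline is a single polygon with 8 vertices. Extrusion per mm of travel: 0.8 × 0.28 / (π × 0.875²) = 0.093128. Accumulating E over each segment gives final E = 1.7101.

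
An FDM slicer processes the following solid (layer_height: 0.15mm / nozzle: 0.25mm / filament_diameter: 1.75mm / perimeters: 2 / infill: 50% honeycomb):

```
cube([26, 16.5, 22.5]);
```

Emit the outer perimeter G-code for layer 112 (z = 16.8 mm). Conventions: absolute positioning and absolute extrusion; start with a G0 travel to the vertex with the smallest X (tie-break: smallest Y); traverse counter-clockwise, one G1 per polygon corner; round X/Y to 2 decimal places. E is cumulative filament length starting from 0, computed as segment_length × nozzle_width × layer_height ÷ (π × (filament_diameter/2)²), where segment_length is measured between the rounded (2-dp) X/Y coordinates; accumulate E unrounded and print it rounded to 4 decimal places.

At z = 16.8 mm: the 26×16.5 cube contributes its full rectangle. The outline is a single polygon with 4 vertices. Extrusion per mm of travel: 0.25 × 0.15 / (π × 0.875²) = 0.015591. Accumulating E over each segment gives final E = 1.3252.

G0 X0.00 Y0.00 Z16.80
G1 X26.00 Y0.00 E0.4054
G1 X26.00 Y16.50 E0.6626
G1 X0.00 Y16.50 E1.0680
G1 X0.00 Y0.00 E1.3252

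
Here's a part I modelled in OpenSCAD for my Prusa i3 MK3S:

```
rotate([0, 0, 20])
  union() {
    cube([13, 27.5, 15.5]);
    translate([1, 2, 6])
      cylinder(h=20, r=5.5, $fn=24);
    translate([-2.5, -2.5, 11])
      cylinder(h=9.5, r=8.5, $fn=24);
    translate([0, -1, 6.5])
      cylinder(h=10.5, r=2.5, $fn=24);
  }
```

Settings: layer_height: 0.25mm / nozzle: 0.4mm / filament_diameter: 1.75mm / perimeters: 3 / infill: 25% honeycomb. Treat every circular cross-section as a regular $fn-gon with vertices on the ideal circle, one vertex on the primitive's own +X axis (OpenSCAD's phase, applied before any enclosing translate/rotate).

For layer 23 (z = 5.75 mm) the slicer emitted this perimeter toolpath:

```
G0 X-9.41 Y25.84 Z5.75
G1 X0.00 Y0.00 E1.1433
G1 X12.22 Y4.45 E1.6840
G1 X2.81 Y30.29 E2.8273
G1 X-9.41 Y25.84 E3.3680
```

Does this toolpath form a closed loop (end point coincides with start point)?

yes

Start point (G0): (-9.41, 25.84). End point (last G1): the path returns to the start — closed.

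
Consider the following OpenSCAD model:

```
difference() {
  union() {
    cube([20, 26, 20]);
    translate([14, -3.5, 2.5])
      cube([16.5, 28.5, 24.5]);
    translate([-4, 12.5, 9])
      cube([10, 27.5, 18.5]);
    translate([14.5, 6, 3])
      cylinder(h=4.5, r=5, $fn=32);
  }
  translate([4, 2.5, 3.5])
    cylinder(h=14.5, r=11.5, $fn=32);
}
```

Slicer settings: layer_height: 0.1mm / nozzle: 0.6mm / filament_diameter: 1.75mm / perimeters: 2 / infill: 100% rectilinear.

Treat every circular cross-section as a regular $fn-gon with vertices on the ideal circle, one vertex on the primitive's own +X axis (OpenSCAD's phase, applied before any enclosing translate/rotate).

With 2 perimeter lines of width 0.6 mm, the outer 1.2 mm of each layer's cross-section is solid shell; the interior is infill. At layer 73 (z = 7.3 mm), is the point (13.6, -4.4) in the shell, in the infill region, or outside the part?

outside

At z = 7.3 mm: the cube (footprint 20×26) is included at this height; the cube at (14, -3.5) (footprint 16.5×28.5) is included at this height; the cube at (-4, 12.5) is absent (z outside [9, 27.5]); the cylinder at (14.5, 6): section is a regular 32-gon, circumradius r=5; Combining (union): the regions partially overlap (shared area 228.04 mm²), so overlapping operands fuse into one piece — 1 connected region; the cylinder at (4, 2.5): section is a regular 32-gon, circumradius r=11.5; Taking the first minus the rest: starting from the result so far, the r=11.5 cylinder at (4, 2.5) partially overlaps it — only the 188.63 mm² overlap (of its 412.81 mm²) is removed, clipping the outline — 1 connected region. Overall, the cross-section is a single solid region. The nearest boundary edge runs (14.00, -3.50)→(14.00, -3.07); distance from the point to it = 0.98 mm. The point is not inside any of the regions above, so it lies outside the cross-section (0.98 mm from the nearest boundary).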